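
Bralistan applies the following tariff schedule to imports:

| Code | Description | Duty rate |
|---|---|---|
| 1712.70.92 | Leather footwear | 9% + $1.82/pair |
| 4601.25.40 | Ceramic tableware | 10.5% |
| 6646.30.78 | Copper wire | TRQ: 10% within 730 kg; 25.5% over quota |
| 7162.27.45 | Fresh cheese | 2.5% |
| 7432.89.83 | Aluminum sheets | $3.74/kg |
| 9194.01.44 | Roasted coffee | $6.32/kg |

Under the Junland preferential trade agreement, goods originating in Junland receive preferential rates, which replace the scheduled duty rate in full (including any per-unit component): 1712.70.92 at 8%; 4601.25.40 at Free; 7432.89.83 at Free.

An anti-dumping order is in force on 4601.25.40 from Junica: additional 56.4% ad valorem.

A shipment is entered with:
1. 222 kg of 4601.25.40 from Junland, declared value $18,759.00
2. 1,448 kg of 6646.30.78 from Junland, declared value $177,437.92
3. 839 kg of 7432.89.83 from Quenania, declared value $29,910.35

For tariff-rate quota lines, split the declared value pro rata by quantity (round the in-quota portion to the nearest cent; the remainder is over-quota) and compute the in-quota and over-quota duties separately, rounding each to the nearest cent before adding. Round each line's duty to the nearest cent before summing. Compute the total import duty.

$34,519.13

Line 1 (4601.25.40, Junland, 222 kg, $18,759.00):
Base rate for 4601.25.40 is 10.5%.
Origin Junland qualifies under the Bralistan–Junland agreement and 4601.25.40 is covered: preferential rate Free applies instead.
The additional-duty order on 4601.25.40 targets Junica, not Junland; it does not apply.
Duty = $18,759.00 × 0% = $0.00.
Line 2 (6646.30.78, Junland, 1,448 kg, $177,437.92):
Code 6646.30.78 is under a tariff-rate quota (threshold 730 kg). In-quota: 730 kg at 10%; over-quota: 718 kg at 25.5%.
Pro-rata value split: in-quota = $177,437.92 × 730/1,448 = $89,454.20; over-quota = $177,437.92 − $89,454.20 = $87,983.72.
In-quota duty = $89,454.20 × 10% = $8,945.42. Over-quota duty = $87,983.72 × 25.5% = $22,435.85.
Line duty = $8,945.42 + $22,435.85 = $31,381.27.
Line 3 (7432.89.83, Quenania, 839 kg, $29,910.35):
Base rate for 7432.89.83 is $3.74/kg.
7432.89.83 has an FTA preferential rate, but origin Quenania is not Junland; base rate stands.
Duty = 839 × $3.74 = $3,137.86.
Total = $0.00 + $31,381.27 + $3,137.86 = $34,519.13.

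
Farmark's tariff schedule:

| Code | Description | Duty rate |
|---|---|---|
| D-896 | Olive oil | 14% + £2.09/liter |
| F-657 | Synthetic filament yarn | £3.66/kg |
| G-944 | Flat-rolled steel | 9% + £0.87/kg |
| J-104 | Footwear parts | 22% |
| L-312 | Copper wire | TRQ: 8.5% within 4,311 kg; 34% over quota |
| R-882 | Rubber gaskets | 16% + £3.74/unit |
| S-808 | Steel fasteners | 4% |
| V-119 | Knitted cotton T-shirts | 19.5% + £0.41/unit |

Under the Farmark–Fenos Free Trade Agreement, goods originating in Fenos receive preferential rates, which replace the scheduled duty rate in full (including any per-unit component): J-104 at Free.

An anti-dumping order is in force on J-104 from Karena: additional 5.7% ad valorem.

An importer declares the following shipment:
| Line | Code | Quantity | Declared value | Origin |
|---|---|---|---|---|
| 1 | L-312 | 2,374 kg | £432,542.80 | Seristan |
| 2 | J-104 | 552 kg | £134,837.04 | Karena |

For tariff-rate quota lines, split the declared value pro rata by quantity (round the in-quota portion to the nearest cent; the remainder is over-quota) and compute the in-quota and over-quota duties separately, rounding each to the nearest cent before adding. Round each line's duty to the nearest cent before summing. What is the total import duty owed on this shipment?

£74,116.00

Line 1 (L-312, Seristan, 2,374 kg, £432,542.80):
Code L-312 is under a tariff-rate quota (threshold 4,311 kg). Quantity 2,374 kg is within the quota, so the in-quota rate 8.5% applies to the full value.
Duty = £432,542.80 × 8.5% = £36,766.14.
Line 2 (J-104, Karena, 552 kg, £134,837.04):
Base rate for J-104 is 22%.
J-104 has an FTA preferential rate, but origin Karena is not Fenos; base rate stands.
Additional duty on J-104 from Karena: +5.7%. Applied ad valorem rate: 22% + 5.7% = 27.7%.
Duty = £134,837.04 × 27.7% = £37,349.86.
Total = £36,766.14 + £37,349.86 = £74,116.00.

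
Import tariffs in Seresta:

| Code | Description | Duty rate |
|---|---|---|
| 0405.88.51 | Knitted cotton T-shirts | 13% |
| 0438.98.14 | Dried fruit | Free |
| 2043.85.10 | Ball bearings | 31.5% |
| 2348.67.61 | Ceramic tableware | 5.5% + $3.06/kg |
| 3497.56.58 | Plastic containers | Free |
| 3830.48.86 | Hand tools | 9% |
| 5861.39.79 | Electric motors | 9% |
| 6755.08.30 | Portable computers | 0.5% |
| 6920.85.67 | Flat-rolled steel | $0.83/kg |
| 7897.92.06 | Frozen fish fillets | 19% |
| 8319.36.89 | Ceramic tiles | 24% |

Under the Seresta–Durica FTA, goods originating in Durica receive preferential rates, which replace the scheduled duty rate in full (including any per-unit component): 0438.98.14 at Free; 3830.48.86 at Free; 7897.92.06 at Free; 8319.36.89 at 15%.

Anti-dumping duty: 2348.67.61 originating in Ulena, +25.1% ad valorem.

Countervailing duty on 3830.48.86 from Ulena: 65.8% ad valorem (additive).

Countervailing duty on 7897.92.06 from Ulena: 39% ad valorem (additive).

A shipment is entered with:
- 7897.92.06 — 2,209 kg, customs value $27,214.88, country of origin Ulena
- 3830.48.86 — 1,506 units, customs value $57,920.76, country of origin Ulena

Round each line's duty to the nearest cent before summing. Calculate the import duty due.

Line 1 (7897.92.06, Ulena, 2,209 kg, $27,214.88):
Base rate for 7897.92.06 is 19%.
7897.92.06 has an FTA preferential rate, but origin Ulena is not Durica; base rate stands.
Additional duty on 7897.92.06 from Ulena: +39%. Applied ad valorem rate: 19% + 39% = 58%.
Duty = $27,214.88 × 58% = $15,784.63.
Line 2 (3830.48.86, Ulena, 1,506 units, $57,920.76):
Base rate for 3830.48.86 is 9%.
3830.48.86 has an FTA preferential rate, but origin Ulena is not Durica; base rate stands.
Additional duty on 3830.48.86 from Ulena: +65.8%. Applied ad valorem rate: 9% + 65.8% = 74.8%.
Duty = $57,920.76 × 74.8% = $43,324.73.
Total = $15,784.63 + $43,324.73 = $59,109.36.

$59,109.36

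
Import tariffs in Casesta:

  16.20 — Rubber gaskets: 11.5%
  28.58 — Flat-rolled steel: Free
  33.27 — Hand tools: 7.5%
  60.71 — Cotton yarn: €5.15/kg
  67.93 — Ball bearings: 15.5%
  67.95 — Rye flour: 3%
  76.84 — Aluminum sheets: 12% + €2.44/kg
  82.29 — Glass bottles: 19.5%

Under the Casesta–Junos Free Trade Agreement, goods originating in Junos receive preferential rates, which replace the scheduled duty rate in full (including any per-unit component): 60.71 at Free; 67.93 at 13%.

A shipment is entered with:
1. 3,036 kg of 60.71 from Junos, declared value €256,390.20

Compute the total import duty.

€0.00

Line 1 (60.71, Junos, 3,036 kg, €256,390.20):
Base rate for 60.71 is €5.15/kg.
Origin Junos qualifies under the Casesta–Junos agreement and 60.71 is covered: preferential rate Free applies instead.
Duty = €256,390.20 × 0% = €0.00.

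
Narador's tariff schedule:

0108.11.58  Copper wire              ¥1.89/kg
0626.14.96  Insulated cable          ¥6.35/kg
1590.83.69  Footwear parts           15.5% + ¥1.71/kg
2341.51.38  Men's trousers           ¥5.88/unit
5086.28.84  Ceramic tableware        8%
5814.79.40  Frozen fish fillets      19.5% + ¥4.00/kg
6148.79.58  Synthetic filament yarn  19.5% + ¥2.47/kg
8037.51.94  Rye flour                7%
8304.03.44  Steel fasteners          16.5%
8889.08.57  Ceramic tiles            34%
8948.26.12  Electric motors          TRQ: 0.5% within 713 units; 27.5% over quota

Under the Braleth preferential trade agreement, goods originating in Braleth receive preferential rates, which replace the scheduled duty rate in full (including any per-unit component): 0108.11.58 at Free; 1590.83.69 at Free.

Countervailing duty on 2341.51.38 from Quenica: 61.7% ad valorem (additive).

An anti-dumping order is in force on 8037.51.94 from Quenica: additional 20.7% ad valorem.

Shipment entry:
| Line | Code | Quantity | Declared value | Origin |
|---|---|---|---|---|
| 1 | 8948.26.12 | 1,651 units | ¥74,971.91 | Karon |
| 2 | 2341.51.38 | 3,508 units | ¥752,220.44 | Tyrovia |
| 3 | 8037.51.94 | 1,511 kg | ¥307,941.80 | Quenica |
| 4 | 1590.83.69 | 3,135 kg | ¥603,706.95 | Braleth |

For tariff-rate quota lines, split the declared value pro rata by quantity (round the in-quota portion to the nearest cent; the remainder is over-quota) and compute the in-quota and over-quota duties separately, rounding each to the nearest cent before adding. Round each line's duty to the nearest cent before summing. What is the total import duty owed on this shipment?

¥117,802.32

Line 1 (8948.26.12, Karon, 1,651 units, ¥74,971.91):
Code 8948.26.12 is under a tariff-rate quota (threshold 713 units). In-quota: 713 units at 0.5%; over-quota: 938 units at 27.5%.
Pro-rata value split: in-quota = ¥74,971.91 × 713/1,651 = ¥32,377.33; over-quota = ¥74,971.91 − ¥32,377.33 = ¥42,594.58.
In-quota duty = ¥32,377.33 × 0.5% = ¥161.89. Over-quota duty = ¥42,594.58 × 27.5% = ¥11,713.51.
Line duty = ¥161.89 + ¥11,713.51 = ¥11,875.40.
Line 2 (2341.51.38, Tyrovia, 3,508 units, ¥752,220.44):
Base rate for 2341.51.38 is ¥5.88/unit.
The additional-duty order on 2341.51.38 targets Quenica, not Tyrovia; it does not apply.
Duty = 3,508 × ¥5.88 = ¥20,627.04.
Line 3 (8037.51.94, Quenica, 1,511 kg, ¥307,941.80):
Base rate for 8037.51.94 is 7%.
Additional duty on 8037.51.94 from Quenica: +20.7%. Applied ad valorem rate: 7% + 20.7% = 27.7%.
Duty = ¥307,941.80 × 27.7% = ¥85,299.88.
Line 4 (1590.83.69, Braleth, 3,135 kg, ¥603,706.95):
Base rate for 1590.83.69 is 15.5% + ¥1.71/kg.
Origin Braleth qualifies under the Narador–Braleth agreement and 1590.83.69 is covered: preferential rate Free applies instead.
Duty = ¥603,706.95 × 0% = ¥0.00.
Total = ¥11,875.40 + ¥20,627.04 + ¥85,299.88 + ¥0.00 = ¥117,802.32.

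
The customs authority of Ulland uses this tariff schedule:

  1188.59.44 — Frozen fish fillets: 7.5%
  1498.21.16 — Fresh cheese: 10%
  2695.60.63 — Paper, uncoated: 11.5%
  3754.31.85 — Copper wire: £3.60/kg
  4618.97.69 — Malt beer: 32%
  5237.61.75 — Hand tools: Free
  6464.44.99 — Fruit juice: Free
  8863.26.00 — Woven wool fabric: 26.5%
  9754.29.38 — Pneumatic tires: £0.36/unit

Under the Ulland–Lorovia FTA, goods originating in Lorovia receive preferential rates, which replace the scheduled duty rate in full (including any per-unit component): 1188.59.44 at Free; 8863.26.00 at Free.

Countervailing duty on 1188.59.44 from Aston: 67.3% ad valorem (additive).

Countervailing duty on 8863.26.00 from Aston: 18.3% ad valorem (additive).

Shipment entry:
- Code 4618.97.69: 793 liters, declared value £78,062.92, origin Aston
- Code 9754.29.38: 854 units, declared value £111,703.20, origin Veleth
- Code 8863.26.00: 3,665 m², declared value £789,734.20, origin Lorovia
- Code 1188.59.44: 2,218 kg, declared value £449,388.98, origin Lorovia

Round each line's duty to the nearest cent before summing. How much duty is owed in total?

Line 1 (4618.97.69, Aston, 793 liters, £78,062.92):
Base rate for 4618.97.69 is 32%.
Duty = £78,062.92 × 32% = £24,980.13.
Line 2 (9754.29.38, Veleth, 854 units, £111,703.20):
Base rate for 9754.29.38 is £0.36/unit.
Duty = 854 × £0.36 = £307.44.
Line 3 (8863.26.00, Lorovia, 3,665 m², £789,734.20):
Base rate for 8863.26.00 is 26.5%.
Origin Lorovia qualifies under the Ulland–Lorovia agreement and 8863.26.00 is covered: preferential rate Free applies instead.
The additional-duty order on 8863.26.00 targets Aston, not Lorovia; it does not apply.
Duty = £789,734.20 × 0% = £0.00.
Line 4 (1188.59.44, Lorovia, 2,218 kg, £449,388.98):
Base rate for 1188.59.44 is 7.5%.
Origin Lorovia qualifies under the Ulland–Lorovia agreement and 1188.59.44 is covered: preferential rate Free applies instead.
The additional-duty order on 1188.59.44 targets Aston, not Lorovia; it does not apply.
Duty = £449,388.98 × 0% = £0.00.
Total = £24,980.13 + £307.44 + £0.00 + £0.00 = £25,287.57.

£25,287.57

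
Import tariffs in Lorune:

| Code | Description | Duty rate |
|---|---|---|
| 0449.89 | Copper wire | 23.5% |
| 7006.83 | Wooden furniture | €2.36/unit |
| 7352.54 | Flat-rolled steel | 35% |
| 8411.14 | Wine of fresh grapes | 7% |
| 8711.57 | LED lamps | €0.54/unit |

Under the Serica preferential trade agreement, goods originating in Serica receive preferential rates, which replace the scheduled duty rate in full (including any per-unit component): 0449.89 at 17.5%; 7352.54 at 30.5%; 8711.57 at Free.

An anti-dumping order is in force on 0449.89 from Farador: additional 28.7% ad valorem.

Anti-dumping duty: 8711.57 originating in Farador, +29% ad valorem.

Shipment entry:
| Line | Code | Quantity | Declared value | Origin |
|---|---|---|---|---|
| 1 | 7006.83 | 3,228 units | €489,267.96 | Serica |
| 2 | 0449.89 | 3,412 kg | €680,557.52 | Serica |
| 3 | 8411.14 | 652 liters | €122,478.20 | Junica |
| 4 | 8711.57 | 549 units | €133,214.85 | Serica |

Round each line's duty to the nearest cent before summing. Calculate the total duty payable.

€135,289.12

Line 1 (7006.83, Serica, 3,228 units, €489,267.96):
Base rate for 7006.83 is €2.36/unit.
Origin Serica is the FTA partner but 7006.83 is not on the preference list; base rate stands.
Duty = 3,228 × €2.36 = €7,618.08.
Line 2 (0449.89, Serica, 3,412 kg, €680,557.52):
Base rate for 0449.89 is 23.5%.
Origin Serica qualifies under the Lorune–Serica agreement and 0449.89 is covered: preferential rate 17.5% applies instead.
The additional-duty order on 0449.89 targets Farador, not Serica; it does not apply.
Duty = €680,557.52 × 17.5% = €119,097.57.
Line 3 (8411.14, Junica, 652 liters, €122,478.20):
Base rate for 8411.14 is 7%.
Duty = €122,478.20 × 7% = €8,573.47.
Line 4 (8711.57, Serica, 549 units, €133,214.85):
Base rate for 8711.57 is €0.54/unit.
Origin Serica qualifies under the Lorune–Serica agreement and 8711.57 is covered: preferential rate Free applies instead.
The additional-duty order on 8711.57 targets Farador, not Serica; it does not apply.
Duty = €133,214.85 × 0% = €0.00.
Total = €7,618.08 + €119,097.57 + €8,573.47 + €0.00 = €135,289.12.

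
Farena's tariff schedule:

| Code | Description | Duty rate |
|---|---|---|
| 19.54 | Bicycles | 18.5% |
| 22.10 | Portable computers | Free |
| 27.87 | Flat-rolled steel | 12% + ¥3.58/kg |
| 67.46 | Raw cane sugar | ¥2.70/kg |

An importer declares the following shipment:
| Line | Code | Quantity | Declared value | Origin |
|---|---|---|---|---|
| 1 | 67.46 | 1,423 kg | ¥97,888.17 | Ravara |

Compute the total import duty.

¥3,842.10

Line 1 (67.46, Ravara, 1,423 kg, ¥97,888.17):
Base rate for 67.46 is ¥2.70/kg.
Duty = 1,423 × ¥2.70 = ¥3,842.10.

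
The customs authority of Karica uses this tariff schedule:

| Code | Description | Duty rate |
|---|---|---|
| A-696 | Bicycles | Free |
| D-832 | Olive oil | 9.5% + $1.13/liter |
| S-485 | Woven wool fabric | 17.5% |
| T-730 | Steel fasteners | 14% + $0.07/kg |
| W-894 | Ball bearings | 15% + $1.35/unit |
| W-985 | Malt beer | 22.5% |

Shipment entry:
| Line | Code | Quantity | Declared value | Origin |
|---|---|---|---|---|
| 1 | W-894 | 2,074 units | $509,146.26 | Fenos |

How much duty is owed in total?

$79,171.84

Line 1 (W-894, Fenos, 2,074 units, $509,146.26):
Base rate for W-894 is 15% + $1.35/unit.
Duty = $509,146.26 × 15% + 2,074 × $1.35 = $79,171.84.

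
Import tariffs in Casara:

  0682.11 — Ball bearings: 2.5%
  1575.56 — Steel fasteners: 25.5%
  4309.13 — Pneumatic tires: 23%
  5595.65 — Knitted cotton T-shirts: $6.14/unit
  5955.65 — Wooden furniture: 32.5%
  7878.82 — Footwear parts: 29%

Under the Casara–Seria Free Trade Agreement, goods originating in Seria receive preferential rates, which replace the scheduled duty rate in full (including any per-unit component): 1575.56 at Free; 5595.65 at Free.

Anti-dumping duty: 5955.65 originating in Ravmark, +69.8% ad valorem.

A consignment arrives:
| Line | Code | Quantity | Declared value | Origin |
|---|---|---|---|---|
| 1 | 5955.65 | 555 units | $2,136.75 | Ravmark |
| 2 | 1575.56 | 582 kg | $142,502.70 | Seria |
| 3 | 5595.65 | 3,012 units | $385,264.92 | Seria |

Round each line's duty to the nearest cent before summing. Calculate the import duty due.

Line 1 (5955.65, Ravmark, 555 units, $2,136.75):
Base rate for 5955.65 is 32.5%.
Additional duty on 5955.65 from Ravmark: +69.8%. Applied ad valorem rate: 32.5% + 69.8% = 102.3%.
Duty = $2,136.75 × 102.3% = $2,185.90.
Line 2 (1575.56, Seria, 582 kg, $142,502.70):
Base rate for 1575.56 is 25.5%.
Origin Seria qualifies under the Casara–Seria agreement and 1575.56 is covered: preferential rate Free applies instead.
Duty = $142,502.70 × 0% = $0.00.
Line 3 (5595.65, Seria, 3,012 units, $385,264.92):
Base rate for 5595.65 is $6.14/unit.
Origin Seria qualifies under the Casara–Seria agreement and 5595.65 is covered: preferential rate Free applies instead.
Duty = $385,264.92 × 0% = $0.00.
Total = $2,185.90 + $0.00 + $0.00 = $2,185.90.

$2,185.90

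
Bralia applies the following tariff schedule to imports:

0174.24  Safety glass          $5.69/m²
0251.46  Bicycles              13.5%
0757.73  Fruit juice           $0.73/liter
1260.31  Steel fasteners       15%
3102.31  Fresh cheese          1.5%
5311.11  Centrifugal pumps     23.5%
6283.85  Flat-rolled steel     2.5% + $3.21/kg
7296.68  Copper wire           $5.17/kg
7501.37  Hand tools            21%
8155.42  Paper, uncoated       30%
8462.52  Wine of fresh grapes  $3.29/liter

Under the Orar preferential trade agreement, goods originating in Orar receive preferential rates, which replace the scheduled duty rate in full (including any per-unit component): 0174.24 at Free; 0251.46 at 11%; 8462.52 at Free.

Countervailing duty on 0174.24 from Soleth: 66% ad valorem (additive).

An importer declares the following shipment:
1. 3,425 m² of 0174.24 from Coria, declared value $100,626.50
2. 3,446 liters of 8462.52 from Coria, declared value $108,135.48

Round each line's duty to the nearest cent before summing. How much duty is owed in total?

Line 1 (0174.24, Coria, 3,425 m², $100,626.50):
Base rate for 0174.24 is $5.69/m².
0174.24 has an FTA preferential rate, but origin Coria is not Orar; base rate stands.
The additional-duty order on 0174.24 targets Soleth, not Coria; it does not apply.
Duty = 3,425 × $5.69 = $19,488.25.
Line 2 (8462.52, Coria, 3,446 liters, $108,135.48):
Base rate for 8462.52 is $3.29/liter.
8462.52 has an FTA preferential rate, but origin Coria is not Orar; base rate stands.
Duty = 3,446 × $3.29 = $11,337.34.
Total = $19,488.25 + $11,337.34 = $30,825.59.

$30,825.59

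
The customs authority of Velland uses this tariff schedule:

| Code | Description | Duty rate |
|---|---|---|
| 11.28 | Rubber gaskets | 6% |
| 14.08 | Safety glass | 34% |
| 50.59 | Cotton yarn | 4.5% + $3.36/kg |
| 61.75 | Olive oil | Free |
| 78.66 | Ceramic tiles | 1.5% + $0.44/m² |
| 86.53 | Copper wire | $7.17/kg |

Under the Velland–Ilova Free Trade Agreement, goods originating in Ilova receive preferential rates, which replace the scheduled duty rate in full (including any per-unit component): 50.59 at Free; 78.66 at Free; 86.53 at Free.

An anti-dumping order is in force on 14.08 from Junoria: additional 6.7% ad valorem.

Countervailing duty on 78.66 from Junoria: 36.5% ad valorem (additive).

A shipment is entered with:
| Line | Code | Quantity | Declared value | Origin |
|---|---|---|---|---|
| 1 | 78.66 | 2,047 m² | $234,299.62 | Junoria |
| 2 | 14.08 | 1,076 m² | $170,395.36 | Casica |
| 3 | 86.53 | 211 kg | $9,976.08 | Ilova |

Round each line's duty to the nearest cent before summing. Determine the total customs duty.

Line 1 (78.66, Junoria, 2,047 m², $234,299.62):
Base rate for 78.66 is 1.5% + $0.44/m².
78.66 has an FTA preferential rate, but origin Junoria is not Ilova; base rate stands.
Additional duty on 78.66 from Junoria: +36.5%. Applied ad valorem rate: 1.5% + 36.5% = 38%.
Duty = $234,299.62 × 38% + 2,047 × $0.44 = $89,934.54.
Line 2 (14.08, Casica, 1,076 m², $170,395.36):
Base rate for 14.08 is 34%.
The additional-duty order on 14.08 targets Junoria, not Casica; it does not apply.
Duty = $170,395.36 × 34% = $57,934.42.
Line 3 (86.53, Ilova, 211 kg, $9,976.08):
Base rate for 86.53 is $7.17/kg.
Origin Ilova qualifies under the Velland–Ilova agreement and 86.53 is covered: preferential rate Free applies instead.
Duty = $9,976.08 × 0% = $0.00.
Total = $89,934.54 + $57,934.42 + $0.00 = $147,868.96.

$147,868.96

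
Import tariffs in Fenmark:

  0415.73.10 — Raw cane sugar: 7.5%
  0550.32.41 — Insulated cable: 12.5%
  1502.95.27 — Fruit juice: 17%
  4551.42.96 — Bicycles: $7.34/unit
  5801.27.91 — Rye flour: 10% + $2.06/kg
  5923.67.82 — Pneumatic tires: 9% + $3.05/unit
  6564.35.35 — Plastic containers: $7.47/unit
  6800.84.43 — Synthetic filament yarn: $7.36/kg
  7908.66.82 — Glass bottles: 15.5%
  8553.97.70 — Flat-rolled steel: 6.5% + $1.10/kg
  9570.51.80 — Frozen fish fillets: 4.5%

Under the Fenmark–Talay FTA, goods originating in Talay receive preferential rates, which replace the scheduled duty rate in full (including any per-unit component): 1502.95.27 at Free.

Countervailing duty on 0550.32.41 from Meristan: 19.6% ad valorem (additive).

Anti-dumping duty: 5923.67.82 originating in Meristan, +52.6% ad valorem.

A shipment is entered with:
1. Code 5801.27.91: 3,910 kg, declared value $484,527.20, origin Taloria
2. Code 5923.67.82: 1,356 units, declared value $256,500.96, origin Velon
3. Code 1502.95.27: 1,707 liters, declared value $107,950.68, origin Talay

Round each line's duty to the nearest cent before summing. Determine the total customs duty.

$83,728.21

Line 1 (5801.27.91, Taloria, 3,910 kg, $484,527.20):
Base rate for 5801.27.91 is 10% + $2.06/kg.
Duty = $484,527.20 × 10% + 3,910 × $2.06 = $56,507.32.
Line 2 (5923.67.82, Velon, 1,356 units, $256,500.96):
Base rate for 5923.67.82 is 9% + $3.05/unit.
The additional-duty order on 5923.67.82 targets Meristan, not Velon; it does not apply.
Duty = $256,500.96 × 9% + 1,356 × $3.05 = $27,220.89.
Line 3 (1502.95.27, Talay, 1,707 liters, $107,950.68):
Base rate for 1502.95.27 is 17%.
Origin Talay qualifies under the Fenmark–Talay agreement and 1502.95.27 is covered: preferential rate Free applies instead.
Duty = $107,950.68 × 0% = $0.00.
Total = $56,507.32 + $27,220.89 + $0.00 = $83,728.21.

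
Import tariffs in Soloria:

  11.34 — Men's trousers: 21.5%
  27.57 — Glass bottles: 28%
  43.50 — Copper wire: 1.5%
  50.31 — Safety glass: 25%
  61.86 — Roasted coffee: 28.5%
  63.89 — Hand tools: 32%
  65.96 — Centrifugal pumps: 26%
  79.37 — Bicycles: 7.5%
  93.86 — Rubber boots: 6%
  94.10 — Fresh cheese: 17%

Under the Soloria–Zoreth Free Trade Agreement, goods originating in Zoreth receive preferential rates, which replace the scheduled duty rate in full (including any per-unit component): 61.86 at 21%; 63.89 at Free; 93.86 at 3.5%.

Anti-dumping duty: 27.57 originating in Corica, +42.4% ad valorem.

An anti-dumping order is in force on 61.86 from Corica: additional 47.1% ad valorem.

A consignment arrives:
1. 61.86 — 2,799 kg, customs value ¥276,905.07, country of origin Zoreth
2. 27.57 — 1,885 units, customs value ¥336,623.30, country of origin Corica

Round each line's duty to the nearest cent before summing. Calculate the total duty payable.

Line 1 (61.86, Zoreth, 2,799 kg, ¥276,905.07):
Base rate for 61.86 is 28.5%.
Origin Zoreth qualifies under the Soloria–Zoreth agreement and 61.86 is covered: preferential rate 21% applies instead.
The additional-duty order on 61.86 targets Corica, not Zoreth; it does not apply.
Duty = ¥276,905.07 × 21% = ¥58,150.06.
Line 2 (27.57, Corica, 1,885 units, ¥336,623.30):
Base rate for 27.57 is 28%.
Additional duty on 27.57 from Corica: +42.4%. Applied ad valorem rate: 28% + 42.4% = 70.4%.
Duty = ¥336,623.30 × 70.4% = ¥236,982.80.
Total = ¥58,150.06 + ¥236,982.80 = ¥295,132.86.

¥295,132.86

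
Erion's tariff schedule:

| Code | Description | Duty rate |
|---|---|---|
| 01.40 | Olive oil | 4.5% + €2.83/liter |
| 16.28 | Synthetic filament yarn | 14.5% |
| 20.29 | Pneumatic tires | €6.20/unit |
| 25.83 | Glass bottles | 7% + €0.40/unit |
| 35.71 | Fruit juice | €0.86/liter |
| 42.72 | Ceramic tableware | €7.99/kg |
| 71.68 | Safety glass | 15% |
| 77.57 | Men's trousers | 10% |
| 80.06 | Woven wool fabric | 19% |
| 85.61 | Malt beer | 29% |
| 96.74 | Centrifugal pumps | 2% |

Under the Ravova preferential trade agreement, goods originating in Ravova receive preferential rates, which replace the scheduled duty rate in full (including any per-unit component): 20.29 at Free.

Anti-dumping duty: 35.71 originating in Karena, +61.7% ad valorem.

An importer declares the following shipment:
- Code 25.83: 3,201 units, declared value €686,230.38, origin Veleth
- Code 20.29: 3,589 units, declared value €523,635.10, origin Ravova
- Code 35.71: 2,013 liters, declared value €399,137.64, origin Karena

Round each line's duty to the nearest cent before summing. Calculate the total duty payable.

€297,315.63

Line 1 (25.83, Veleth, 3,201 units, €686,230.38):
Base rate for 25.83 is 7% + €0.40/unit.
Duty = €686,230.38 × 7% + 3,201 × €0.40 = €49,316.53.
Line 2 (20.29, Ravova, 3,589 units, €523,635.10):
Base rate for 20.29 is €6.20/unit.
Origin Ravova qualifies under the Erion–Ravova agreement and 20.29 is covered: preferential rate Free applies instead.
Duty = €523,635.10 × 0% = €0.00.
Line 3 (35.71, Karena, 2,013 liters, €399,137.64):
Base rate for 35.71 is €0.86/liter.
Additional duty on 35.71 from Karena: +61.7% ad valorem. Applied ad valorem rate = 61.7%.
Duty = €399,137.64 × 61.7% + 2,013 × €0.86 = €247,999.10.
Total = €49,316.53 + €0.00 + €247,999.10 = €297,315.63.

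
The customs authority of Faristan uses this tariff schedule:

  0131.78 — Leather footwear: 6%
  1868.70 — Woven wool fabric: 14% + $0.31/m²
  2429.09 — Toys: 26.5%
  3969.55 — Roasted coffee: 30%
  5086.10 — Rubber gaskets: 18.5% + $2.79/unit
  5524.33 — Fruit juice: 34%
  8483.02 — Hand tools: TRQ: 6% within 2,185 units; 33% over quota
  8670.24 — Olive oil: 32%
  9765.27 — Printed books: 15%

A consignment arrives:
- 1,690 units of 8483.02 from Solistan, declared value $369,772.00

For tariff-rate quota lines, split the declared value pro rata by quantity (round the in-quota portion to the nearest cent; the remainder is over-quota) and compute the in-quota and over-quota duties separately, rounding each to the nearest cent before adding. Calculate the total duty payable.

$22,186.32

Line 1 (8483.02, Solistan, 1,690 units, $369,772.00):
Code 8483.02 is under a tariff-rate quota (threshold 2,185 units). Quantity 1,690 units is within the quota, so the in-quota rate 6% applies to the full value.
Duty = $369,772.00 × 6% = $22,186.32.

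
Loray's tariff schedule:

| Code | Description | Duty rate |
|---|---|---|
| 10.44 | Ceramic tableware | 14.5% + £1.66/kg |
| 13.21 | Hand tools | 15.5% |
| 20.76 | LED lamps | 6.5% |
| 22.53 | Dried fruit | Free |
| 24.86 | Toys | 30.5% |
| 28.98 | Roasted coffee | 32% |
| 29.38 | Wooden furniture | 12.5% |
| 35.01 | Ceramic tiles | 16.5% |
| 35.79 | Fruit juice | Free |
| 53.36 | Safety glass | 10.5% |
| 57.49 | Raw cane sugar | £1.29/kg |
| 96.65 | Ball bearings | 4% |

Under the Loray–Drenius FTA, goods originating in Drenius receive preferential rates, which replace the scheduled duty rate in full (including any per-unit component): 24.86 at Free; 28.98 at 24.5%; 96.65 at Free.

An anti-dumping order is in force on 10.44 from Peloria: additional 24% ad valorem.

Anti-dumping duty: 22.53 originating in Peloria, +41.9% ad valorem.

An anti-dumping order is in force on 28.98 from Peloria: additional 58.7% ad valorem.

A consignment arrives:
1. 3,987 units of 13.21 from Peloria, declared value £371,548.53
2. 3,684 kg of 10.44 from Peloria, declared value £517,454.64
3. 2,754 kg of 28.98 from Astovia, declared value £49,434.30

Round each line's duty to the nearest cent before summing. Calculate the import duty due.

Line 1 (13.21, Peloria, 3,987 units, £371,548.53):
Base rate for 13.21 is 15.5%.
Duty = £371,548.53 × 15.5% = £57,590.02.
Line 2 (10.44, Peloria, 3,684 kg, £517,454.64):
Base rate for 10.44 is 14.5% + £1.66/kg.
Additional duty on 10.44 from Peloria: +24%. Applied ad valorem rate: 14.5% + 24% = 38.5%.
Duty = £517,454.64 × 38.5% + 3,684 × £1.66 = £205,335.48.
Line 3 (28.98, Astovia, 2,754 kg, £49,434.30):
Base rate for 28.98 is 32%.
28.98 has an FTA preferential rate, but origin Astovia is not Drenius; base rate stands.
The additional-duty order on 28.98 targets Peloria, not Astovia; it does not apply.
Duty = £49,434.30 × 32% = £15,818.98.
Total = £57,590.02 + £205,335.48 + £15,818.98 = £278,744.48.

£278,744.48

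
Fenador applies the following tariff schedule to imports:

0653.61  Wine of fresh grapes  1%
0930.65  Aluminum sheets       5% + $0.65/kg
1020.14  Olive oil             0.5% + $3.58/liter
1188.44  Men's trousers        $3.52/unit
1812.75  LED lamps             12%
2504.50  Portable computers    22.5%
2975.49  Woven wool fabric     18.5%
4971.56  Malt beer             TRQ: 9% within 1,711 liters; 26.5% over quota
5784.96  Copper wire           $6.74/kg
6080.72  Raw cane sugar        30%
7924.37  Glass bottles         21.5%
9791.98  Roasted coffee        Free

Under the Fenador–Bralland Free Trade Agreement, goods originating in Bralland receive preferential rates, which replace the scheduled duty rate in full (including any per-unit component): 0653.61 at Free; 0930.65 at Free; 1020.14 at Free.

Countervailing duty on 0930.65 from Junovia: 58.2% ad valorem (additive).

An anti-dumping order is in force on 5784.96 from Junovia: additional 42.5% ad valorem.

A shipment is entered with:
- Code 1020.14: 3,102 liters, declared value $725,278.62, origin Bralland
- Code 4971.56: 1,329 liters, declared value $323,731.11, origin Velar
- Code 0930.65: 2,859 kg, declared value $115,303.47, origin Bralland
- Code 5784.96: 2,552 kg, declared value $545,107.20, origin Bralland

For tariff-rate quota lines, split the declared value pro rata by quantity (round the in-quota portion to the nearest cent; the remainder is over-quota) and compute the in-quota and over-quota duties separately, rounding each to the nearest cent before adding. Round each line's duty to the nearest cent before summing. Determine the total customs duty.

Line 1 (1020.14, Bralland, 3,102 liters, $725,278.62):
Base rate for 1020.14 is 0.5% + $3.58/liter.
Origin Bralland qualifies under the Fenador–Bralland agreement and 1020.14 is covered: preferential rate Free applies instead.
Duty = $725,278.62 × 0% = $0.00.
Line 2 (4971.56, Velar, 1,329 liters, $323,731.11):
Code 4971.56 is under a tariff-rate quota (threshold 1,711 liters). Quantity 1,329 liters is within the quota, so the in-quota rate 9% applies to the full value.
Duty = $323,731.11 × 9% = $29,135.80.
Line 3 (0930.65, Bralland, 2,859 kg, $115,303.47):
Base rate for 0930.65 is 5% + $0.65/kg.
Origin Bralland qualifies under the Fenador–Bralland agreement and 0930.65 is covered: preferential rate Free applies instead.
The additional-duty order on 0930.65 targets Junovia, not Bralland; it does not apply.
Duty = $115,303.47 × 0% = $0.00.
Line 4 (5784.96, Bralland, 2,552 kg, $545,107.20):
Base rate for 5784.96 is $6.74/kg.
Origin Bralland is the FTA partner but 5784.96 is not on the preference list; base rate stands.
The additional-duty order on 5784.96 targets Junovia, not Bralland; it does not apply.
Duty = 2,552 × $6.74 = $17,200.48.
Total = $0.00 + $29,135.80 + $0.00 + $17,200.48 = $46,336.28.

$46,336.28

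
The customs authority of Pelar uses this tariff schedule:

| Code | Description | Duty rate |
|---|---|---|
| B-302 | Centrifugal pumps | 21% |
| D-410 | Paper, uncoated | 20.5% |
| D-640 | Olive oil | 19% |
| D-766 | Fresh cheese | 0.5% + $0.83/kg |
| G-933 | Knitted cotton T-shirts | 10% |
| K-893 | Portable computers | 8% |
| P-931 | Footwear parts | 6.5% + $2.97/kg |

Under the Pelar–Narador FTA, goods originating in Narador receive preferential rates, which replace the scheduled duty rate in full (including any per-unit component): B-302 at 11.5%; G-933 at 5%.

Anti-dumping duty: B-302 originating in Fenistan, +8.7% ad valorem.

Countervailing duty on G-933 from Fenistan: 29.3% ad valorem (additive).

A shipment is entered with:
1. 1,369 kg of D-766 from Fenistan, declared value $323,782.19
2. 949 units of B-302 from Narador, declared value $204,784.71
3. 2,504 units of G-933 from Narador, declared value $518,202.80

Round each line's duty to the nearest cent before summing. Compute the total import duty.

$52,215.56

Line 1 (D-766, Fenistan, 1,369 kg, $323,782.19):
Base rate for D-766 is 0.5% + $0.83/kg.
Duty = $323,782.19 × 0.5% + 1,369 × $0.83 = $2,755.18.
Line 2 (B-302, Narador, 949 units, $204,784.71):
Base rate for B-302 is 21%.
Origin Narador qualifies under the Pelar–Narador agreement and B-302 is covered: preferential rate 11.5% applies instead.
The additional-duty order on B-302 targets Fenistan, not Narador; it does not apply.
Duty = $204,784.71 × 11.5% = $23,550.24.
Line 3 (G-933, Narador, 2,504 units, $518,202.80):
Base rate for G-933 is 10%.
Origin Narador qualifies under the Pelar–Narador agreement and G-933 is covered: preferential rate 5% applies instead.
The additional-duty order on G-933 targets Fenistan, not Narador; it does not apply.
Duty = $518,202.80 × 5% = $25,910.14.
Total = $2,755.18 + $23,550.24 + $25,910.14 = $52,215.56.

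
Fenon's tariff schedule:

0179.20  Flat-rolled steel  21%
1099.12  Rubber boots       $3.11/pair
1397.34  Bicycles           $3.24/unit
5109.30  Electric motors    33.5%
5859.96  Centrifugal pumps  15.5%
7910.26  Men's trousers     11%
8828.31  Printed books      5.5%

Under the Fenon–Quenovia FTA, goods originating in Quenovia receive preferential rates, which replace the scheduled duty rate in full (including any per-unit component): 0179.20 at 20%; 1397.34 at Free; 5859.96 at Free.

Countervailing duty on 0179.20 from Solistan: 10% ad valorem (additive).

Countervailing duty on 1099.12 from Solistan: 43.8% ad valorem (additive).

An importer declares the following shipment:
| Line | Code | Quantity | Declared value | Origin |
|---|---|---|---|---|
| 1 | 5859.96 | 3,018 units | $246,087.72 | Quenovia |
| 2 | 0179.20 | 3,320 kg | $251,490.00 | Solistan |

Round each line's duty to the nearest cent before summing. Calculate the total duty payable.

Line 1 (5859.96, Quenovia, 3,018 units, $246,087.72):
Base rate for 5859.96 is 15.5%.
Origin Quenovia qualifies under the Fenon–Quenovia agreement and 5859.96 is covered: preferential rate Free applies instead.
Duty = $246,087.72 × 0% = $0.00.
Line 2 (0179.20, Solistan, 3,320 kg, $251,490.00):
Base rate for 0179.20 is 21%.
0179.20 has an FTA preferential rate, but origin Solistan is not Quenovia; base rate stands.
Additional duty on 0179.20 from Solistan: +10%. Applied ad valorem rate: 21% + 10% = 31%.
Duty = $251,490.00 × 31% = $77,961.90.
Total = $0.00 + $77,961.90 = $77,961.90.

$77,961.90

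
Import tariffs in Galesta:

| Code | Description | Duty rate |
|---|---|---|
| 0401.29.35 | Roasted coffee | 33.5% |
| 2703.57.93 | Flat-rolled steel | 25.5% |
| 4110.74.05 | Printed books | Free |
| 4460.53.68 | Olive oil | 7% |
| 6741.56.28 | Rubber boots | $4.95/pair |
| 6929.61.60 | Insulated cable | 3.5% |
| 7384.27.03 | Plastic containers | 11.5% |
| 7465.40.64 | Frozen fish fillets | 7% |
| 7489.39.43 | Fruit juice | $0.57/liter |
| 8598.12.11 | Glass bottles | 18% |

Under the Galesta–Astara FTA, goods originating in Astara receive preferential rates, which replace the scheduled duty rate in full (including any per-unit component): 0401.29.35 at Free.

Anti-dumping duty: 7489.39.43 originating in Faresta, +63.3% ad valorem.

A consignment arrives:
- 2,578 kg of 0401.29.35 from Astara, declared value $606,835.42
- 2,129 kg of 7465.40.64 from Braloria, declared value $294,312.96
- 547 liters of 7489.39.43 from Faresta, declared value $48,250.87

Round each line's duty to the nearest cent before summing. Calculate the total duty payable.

$51,456.50

Line 1 (0401.29.35, Astara, 2,578 kg, $606,835.42):
Base rate for 0401.29.35 is 33.5%.
Origin Astara qualifies under the Galesta–Astara agreement and 0401.29.35 is covered: preferential rate Free applies instead.
Duty = $606,835.42 × 0% = $0.00.
Line 2 (7465.40.64, Braloria, 2,129 kg, $294,312.96):
Base rate for 7465.40.64 is 7%.
Duty = $294,312.96 × 7% = $20,601.91.
Line 3 (7489.39.43, Faresta, 547 liters, $48,250.87):
Base rate for 7489.39.43 is $0.57/liter.
Additional duty on 7489.39.43 from Faresta: +63.3% ad valorem. Applied ad valorem rate = 63.3%.
Duty = $48,250.87 × 63.3% + 547 × $0.57 = $30,854.59.
Total = $0.00 + $20,601.91 + $30,854.59 = $51,456.50.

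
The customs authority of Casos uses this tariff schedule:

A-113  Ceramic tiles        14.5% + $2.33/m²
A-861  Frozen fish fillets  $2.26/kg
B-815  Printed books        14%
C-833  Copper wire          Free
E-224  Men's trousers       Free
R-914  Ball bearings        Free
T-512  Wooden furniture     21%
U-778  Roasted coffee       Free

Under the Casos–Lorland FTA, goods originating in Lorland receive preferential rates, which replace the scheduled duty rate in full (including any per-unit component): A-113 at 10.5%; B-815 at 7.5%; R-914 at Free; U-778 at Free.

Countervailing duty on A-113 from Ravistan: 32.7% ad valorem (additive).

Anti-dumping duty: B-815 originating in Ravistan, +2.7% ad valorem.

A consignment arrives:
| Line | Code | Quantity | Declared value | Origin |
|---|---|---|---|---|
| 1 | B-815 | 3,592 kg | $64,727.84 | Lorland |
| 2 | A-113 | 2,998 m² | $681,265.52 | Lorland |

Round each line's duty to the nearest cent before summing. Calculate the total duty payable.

$76,387.47

Line 1 (B-815, Lorland, 3,592 kg, $64,727.84):
Base rate for B-815 is 14%.
Origin Lorland qualifies under the Casos–Lorland agreement and B-815 is covered: preferential rate 7.5% applies instead.
The additional-duty order on B-815 targets Ravistan, not Lorland; it does not apply.
Duty = $64,727.84 × 7.5% = $4,854.59.
Line 2 (A-113, Lorland, 2,998 m², $681,265.52):
Base rate for A-113 is 14.5% + $2.33/m².
Origin Lorland qualifies under the Casos–Lorland agreement and A-113 is covered: preferential rate 10.5% applies instead.
The additional-duty order on A-113 targets Ravistan, not Lorland; it does not apply.
Duty = $681,265.52 × 10.5% = $71,532.88.
Total = $4,854.59 + $71,532.88 = $76,387.47.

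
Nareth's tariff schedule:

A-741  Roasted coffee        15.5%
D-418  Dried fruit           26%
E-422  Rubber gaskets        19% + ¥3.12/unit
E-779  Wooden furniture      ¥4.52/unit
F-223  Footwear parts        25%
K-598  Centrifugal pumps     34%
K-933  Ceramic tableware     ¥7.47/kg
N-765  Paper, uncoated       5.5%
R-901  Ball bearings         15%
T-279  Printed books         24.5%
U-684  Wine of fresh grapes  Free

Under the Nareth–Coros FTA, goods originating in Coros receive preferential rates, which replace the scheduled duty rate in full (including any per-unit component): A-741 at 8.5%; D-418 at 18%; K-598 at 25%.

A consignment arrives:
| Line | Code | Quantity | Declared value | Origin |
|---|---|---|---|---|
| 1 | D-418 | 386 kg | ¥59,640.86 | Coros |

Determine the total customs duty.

¥10,735.35

Line 1 (D-418, Coros, 386 kg, ¥59,640.86):
Base rate for D-418 is 26%.
Origin Coros qualifies under the Nareth–Coros agreement and D-418 is covered: preferential rate 18% applies instead.
Duty = ¥59,640.86 × 18% = ¥10,735.35.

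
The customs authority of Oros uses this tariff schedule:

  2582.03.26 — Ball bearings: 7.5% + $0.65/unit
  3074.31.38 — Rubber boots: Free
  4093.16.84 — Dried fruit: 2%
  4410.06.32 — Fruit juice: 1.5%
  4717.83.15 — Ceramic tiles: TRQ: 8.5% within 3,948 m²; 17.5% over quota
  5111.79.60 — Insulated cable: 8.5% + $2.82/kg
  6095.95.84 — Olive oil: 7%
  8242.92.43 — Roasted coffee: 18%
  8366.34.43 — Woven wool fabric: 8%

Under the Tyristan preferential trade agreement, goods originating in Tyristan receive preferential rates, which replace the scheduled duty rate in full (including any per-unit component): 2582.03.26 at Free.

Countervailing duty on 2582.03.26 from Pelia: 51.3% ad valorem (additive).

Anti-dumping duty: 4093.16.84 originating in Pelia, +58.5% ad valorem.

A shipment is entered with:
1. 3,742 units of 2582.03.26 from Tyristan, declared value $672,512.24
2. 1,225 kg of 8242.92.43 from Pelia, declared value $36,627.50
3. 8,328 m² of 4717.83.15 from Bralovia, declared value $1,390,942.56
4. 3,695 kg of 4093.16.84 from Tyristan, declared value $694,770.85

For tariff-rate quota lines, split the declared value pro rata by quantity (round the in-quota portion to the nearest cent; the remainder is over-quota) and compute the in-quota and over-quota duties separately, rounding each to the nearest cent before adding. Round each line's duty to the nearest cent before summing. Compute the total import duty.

Line 1 (2582.03.26, Tyristan, 3,742 units, $672,512.24):
Base rate for 2582.03.26 is 7.5% + $0.65/unit.
Origin Tyristan qualifies under the Oros–Tyristan agreement and 2582.03.26 is covered: preferential rate Free applies instead.
The additional-duty order on 2582.03.26 targets Pelia, not Tyristan; it does not apply.
Duty = $672,512.24 × 0% = $0.00.
Line 2 (8242.92.43, Pelia, 1,225 kg, $36,627.50):
Base rate for 8242.92.43 is 18%.
Duty = $36,627.50 × 18% = $6,592.95.
Line 3 (4717.83.15, Bralovia, 8,328 m², $1,390,942.56):
Code 4717.83.15 is under a tariff-rate quota (threshold 3,948 m²). In-quota: 3,948 m² at 8.5%; over-quota: 4,380 m² at 17.5%.
Pro-rata value split: in-quota = $1,390,942.56 × 3,948/8,328 = $659,394.96; over-quota = $1,390,942.56 − $659,394.96 = $731,547.60.
In-quota duty = $659,394.96 × 8.5% = $56,048.57. Over-quota duty = $731,547.60 × 17.5% = $128,020.83.
Line duty = $56,048.57 + $128,020.83 = $184,069.40.
Line 4 (4093.16.84, Tyristan, 3,695 kg, $694,770.85):
Base rate for 4093.16.84 is 2%.
Origin Tyristan is the FTA partner but 4093.16.84 is not on the preference list; base rate stands.
The additional-duty order on 4093.16.84 targets Pelia, not Tyristan; it does not apply.
Duty = $694,770.85 × 2% = $13,895.42.
Total = $0.00 + $6,592.95 + $184,069.40 + $13,895.42 = $204,557.77.

$204,557.77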